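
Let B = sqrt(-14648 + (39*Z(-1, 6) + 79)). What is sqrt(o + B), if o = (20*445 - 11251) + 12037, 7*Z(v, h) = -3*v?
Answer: sqrt(474614 + 217*I*sqrt(742))/7 ≈ 98.419 + 0.61285*I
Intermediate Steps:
Z(v, h) = -3*v/7 (Z(v, h) = (-3*v)/7 = -3*v/7)
B = 31*I*sqrt(742)/7 (B = sqrt(-14648 + (39*(-3/7*(-1)) + 79)) = sqrt(-14648 + (39*(3/7) + 79)) = sqrt(-14648 + (117/7 + 79)) = sqrt(-14648 + 670/7) = sqrt(-101866/7) = 31*I*sqrt(742)/7 ≈ 120.63*I)
o = 9686 (o = (8900 - 11251) + 12037 = -2351 + 12037 = 9686)
sqrt(o + B) = sqrt(9686 + 31*I*sqrt(742)/7)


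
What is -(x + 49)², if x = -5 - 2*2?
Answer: -1600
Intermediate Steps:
x = -9 (x = -5 - 4 = -9)
-(x + 49)² = -(-9 + 49)² = -1*40² = -1*1600 = -1600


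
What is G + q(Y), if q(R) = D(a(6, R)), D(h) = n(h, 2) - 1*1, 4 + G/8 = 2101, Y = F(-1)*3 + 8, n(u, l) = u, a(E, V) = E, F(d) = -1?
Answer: 16781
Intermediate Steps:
Y = 5 (Y = -1*3 + 8 = -3 + 8 = 5)
G = 16776 (G = -32 + 8*2101 = -32 + 16808 = 16776)
D(h) = -1 + h (D(h) = h - 1*1 = h - 1 = -1 + h)
q(R) = 5 (q(R) = -1 + 6 = 5)
G + q(Y) = 16776 + 5 = 16781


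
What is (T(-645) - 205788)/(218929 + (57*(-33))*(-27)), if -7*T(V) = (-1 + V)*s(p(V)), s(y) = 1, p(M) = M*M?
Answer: -719935/944006 ≈ -0.76264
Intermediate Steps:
p(M) = M²
T(V) = ⅐ - V/7 (T(V) = -(-1 + V)/7 = ⅐ - V/7)
(T(-645) - 205788)/(218929 + (57*(-33))*(-27)) = ((⅐ - ⅐*(-645)) - 205788)/(218929 + (57*(-33))*(-27)) = ((⅐ + 645/7) - 205788)/(218929 - 1881*(-27)) = (646/7 - 205788)/(218929 + 50787) = -1439870/7/269716 = -1439870/7*1/269716 = -719935/944006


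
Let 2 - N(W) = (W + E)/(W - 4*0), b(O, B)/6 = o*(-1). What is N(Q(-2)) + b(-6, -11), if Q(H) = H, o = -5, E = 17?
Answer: 79/2 ≈ 39.500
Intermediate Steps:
b(O, B) = 30 (b(O, B) = 6*(-5*(-1)) = 6*5 = 30)
N(W) = 2 - (17 + W)/W (N(W) = 2 - (W + 17)/(W - 4*0) = 2 - (17 + W)/(W + 0) = 2 - (17 + W)/W)
N(Q(-2)) + b(-6, -11) = (-17 - 2)/(-2) + 30 = -½*(-19) + 30 = 19/2 + 30 = 79/2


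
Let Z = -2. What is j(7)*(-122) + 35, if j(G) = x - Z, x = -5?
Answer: 401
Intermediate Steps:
j(G) = -3 (j(G) = -5 - 1*(-2) = -5 + 2 = -3)
j(7)*(-122) + 35 = -3*(-122) + 35 = 366 + 35 = 401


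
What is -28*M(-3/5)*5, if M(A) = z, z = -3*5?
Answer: 2100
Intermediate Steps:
z = -15
M(A) = -15
-28*M(-3/5)*5 = -28*(-15)*5 = 420*5 = 2100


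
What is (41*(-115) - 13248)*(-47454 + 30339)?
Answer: 307436745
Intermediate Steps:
(41*(-115) - 13248)*(-47454 + 30339) = (-4715 - 13248)*(-17115) = -17963*(-17115) = 307436745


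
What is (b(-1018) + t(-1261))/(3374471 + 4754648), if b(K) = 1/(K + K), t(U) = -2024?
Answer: -4120865/16550886284 ≈ -0.00024898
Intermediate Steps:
b(K) = 1/(2*K)
(b(-1018) + t(-1261))/(3374471 + 4754648) = ((1/2)/(-1018) - 2024)/(3374471 + 4754648) = ((1/2)*(-1/1018) - 2024)/8129119 = (-1/2036 - 2024)*(1/8129119) = -4120865/2036*1/8129119 = -4120865/16550886284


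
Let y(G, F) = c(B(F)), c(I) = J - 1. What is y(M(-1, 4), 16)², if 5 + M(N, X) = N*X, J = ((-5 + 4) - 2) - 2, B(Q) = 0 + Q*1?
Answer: 36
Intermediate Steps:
B(Q) = Q (B(Q) = 0 + Q = Q)
J = -5 (J = (-1 - 2) - 2 = -3 - 2 = -5)
M(N, X) = -5 + N*X
c(I) = -6 (c(I) = -5 - 1 = -6)
y(G, F) = -6
y(M(-1, 4), 16)² = (-6)² = 36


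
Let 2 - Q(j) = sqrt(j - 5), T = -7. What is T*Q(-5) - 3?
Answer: -17 + 7*I*sqrt(10) ≈ -17.0 + 22.136*I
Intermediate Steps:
Q(j) = 2 - sqrt(-5 + j) (Q(j) = 2 - sqrt(j - 5) = 2 - sqrt(-5 + j))
T*Q(-5) - 3 = -7*(2 - sqrt(-5 - 5)) - 3 = -7*(2 - sqrt(-10)) - 3 = -7*(2 - I*sqrt(10)) - 3 = (-14 + 7*I*sqrt(10)) - 3 = -17 + 7*I*sqrt(10)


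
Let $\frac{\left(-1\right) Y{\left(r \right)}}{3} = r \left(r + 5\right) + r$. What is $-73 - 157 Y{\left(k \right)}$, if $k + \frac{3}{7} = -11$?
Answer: $\frac{1428263}{49} \approx 29148.0$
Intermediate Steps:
$k = - \frac{80}{7}$ ($k = - \frac{3}{7} - 11 = - \frac{80}{7} \approx -11.429$)
$Y{\left(r \right)} = - 3 r - 3 r \left(5 + r\right)$ ($Y{\left(r \right)} = - 3 \left(r \left(r + 5\right) + r\right) = - 3 \left(r \left(5 + r\right) + r\right) = - 3 \left(r + r \left(5 + r\right)\right) = - 3 r - 3 r \left(5 + r\right)$)
$-73 - 157 Y{\left(k \right)} = -73 - 157 \left(\left(-3\right) \left(- \frac{80}{7}\right) \left(6 - \frac{80}{7}\right)\right) = -73 - 157 \left(\left(-3\right) \left(- \frac{80}{7}\right) \left(- \frac{38}{7}\right)\right) = -73 - - \frac{1431840}{49} = -73 + \frac{1431840}{49} = \frac{1428263}{49}$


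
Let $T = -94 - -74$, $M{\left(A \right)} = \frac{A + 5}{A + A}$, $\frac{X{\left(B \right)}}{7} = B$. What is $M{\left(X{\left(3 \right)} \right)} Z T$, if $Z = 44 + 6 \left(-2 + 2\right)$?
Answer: $- \frac{11440}{21} \approx -544.76$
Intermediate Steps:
$X{\left(B \right)} = 7 B$
$M{\left(A \right)} = \frac{5 + A}{2 A}$
$Z = 44$ ($Z = 44 + 6 \cdot 0 = 44 + 0 = 44$)
$T = -20$ ($T = -94 + 74 = -20$)
$M{\left(X{\left(3 \right)} \right)} Z T = \frac{5 + 7 \cdot 3}{2 \cdot 7 \cdot 3} \cdot 44 \left(-20\right) = \frac{5 + 21}{2 \cdot 21} \cdot 44 \left(-20\right) = \frac{1}{2} \cdot \frac{1}{21} \cdot 26 \cdot 44 \left(-20\right) = \frac{13}{21} \cdot 44 \left(-20\right) = \frac{572}{21} \left(-20\right) = - \frac{11440}{21}$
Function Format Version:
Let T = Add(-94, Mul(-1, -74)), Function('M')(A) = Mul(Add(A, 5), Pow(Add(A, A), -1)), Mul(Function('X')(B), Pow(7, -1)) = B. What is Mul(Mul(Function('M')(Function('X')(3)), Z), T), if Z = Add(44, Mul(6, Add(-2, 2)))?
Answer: Rational(-11440, 21) ≈ -544.76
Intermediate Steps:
Function('X')(B) = Mul(7, B)
Function('M')(A) = Mul(Rational(1, 2), Pow(A, -1), Add(5, A)) (Function('M')(A) = Mul(Add(5, A), Pow(Mul(2, A), -1)) = Mul(Add(5, A), Mul(Rational(1, 2), Pow(A, -1))) = Mul(Rational(1, 2), Pow(A, -1), Add(5, A)))
Z = 44 (Z = Add(44, Mul(6, 0)) = Add(44, 0) = 44)
T = -20 (T = Add(-94, 74) = -20)
Mul(Mul(Function('M')(Function('X')(3)), Z), T) = Mul(Mul(Mul(Rational(1, 2), Pow(Mul(7, 3), -1), Add(5, Mul(7, 3))), 44), -20) = Mul(Mul(Mul(Rational(1, 2), Pow(21, -1), Add(5, 21)), 44), -20) = Mul(Mul(Mul(Rational(1, 2), Rational(1, 21), 26), 44), -20) = Mul(Mul(Rational(13, 21), 44), -20) = Mul(Rational(572, 21), -20) = Rational(-11440, 21)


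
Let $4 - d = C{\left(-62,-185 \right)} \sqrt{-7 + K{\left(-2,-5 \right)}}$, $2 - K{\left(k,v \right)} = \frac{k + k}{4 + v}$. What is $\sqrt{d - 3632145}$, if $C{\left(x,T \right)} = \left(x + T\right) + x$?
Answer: $\sqrt{-3632141 + 927 i} \approx 0.24 + 1905.8 i$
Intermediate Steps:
$C{\left(x,T \right)} = T + 2 x$ ($C{\left(x,T \right)} = \left(T + x\right) + x = T + 2 x$)
$K{\left(k,v \right)} = 2 - \frac{2 k}{4 + v}$ ($K{\left(k,v \right)} = 2 - \frac{k + k}{4 + v} = 2 - \frac{2 k}{4 + v}$)
$d = 4 + 927 i$ ($d = 4 - \left(-185 + 2 \left(-62\right)\right) \sqrt{-7 + \frac{2 \left(4 - 5 - -2\right)}{4 - 5}} = 4 - \left(-185 - 124\right) \sqrt{-7 + \frac{2 \left(4 - 5 + 2\right)}{-1}} = 4 - - 309 \sqrt{-7 + 2 \left(-1\right) 1} = 4 - - 309 \sqrt{-7 - 2} = 4 - - 309 \sqrt{-9} = 4 - - 309 \cdot 3 i = 4 - - 927 i = 4 + 927 i \approx 4.0 + 927.0 i$)
$\sqrt{d - 3632145} = \sqrt{\left(4 + 927 i\right) - 3632145} = \sqrt{-3632141 + 927 i}$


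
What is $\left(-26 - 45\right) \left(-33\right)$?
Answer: $2343$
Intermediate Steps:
$\left(-26 - 45\right) \left(-33\right) = \left(-71\right) \left(-33\right) = 2343$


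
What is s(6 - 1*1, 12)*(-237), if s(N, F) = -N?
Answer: 1185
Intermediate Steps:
s(6 - 1*1, 12)*(-237) = -(6 - 1*1)*(-237) = -(6 - 1)*(-237) = -1*5*(-237) = -5*(-237) = 1185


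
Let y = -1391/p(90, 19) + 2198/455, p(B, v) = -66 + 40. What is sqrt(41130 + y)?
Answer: sqrt(696082790)/130 ≈ 202.95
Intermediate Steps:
p(B, v) = -26
y = 7583/130 (y = -1391/(-26) + 2198/455 = -1391*(-1/26) + 2198*(1/455) = 107/2 + 314/65 = 7583/130 ≈ 58.331)
sqrt(41130 + y) = sqrt(41130 + 7583/130) = sqrt(5354483/130) = sqrt(696082790)/130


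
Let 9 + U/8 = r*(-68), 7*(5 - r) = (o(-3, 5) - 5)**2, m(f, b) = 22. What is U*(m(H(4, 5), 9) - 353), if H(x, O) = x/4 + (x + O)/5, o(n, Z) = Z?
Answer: 924152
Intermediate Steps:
H(x, O) = O/5 + 9*x/20 (H(x, O) = x*(1/4) + (O + x)*(1/5) = x/4 + (O/5 + x/5) = O/5 + 9*x/20)
r = 5 (r = 5 - (5 - 5)**2/7 = 5 - 1/7*0**2 = 5 - 1/7*0 = 5 + 0 = 5)
U = -2792 (U = -72 + 8*(5*(-68)) = -72 + 8*(-340) = -72 - 2720 = -2792)
U*(m(H(4, 5), 9) - 353) = -2792*(22 - 353) = -2792*(-331) = 924152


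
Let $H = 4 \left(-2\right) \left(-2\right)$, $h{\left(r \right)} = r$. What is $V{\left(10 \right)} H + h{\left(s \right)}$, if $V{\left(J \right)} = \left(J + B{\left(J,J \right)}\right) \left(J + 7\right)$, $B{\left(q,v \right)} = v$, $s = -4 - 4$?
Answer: $5432$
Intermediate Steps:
$s = -8$ ($s = -4 - 4 = -8$)
$V{\left(J \right)} = 2 J \left(7 + J\right)$ ($V{\left(J \right)} = \left(J + J\right) \left(J + 7\right) = 2 J \left(7 + J\right)$)
$H = 16$ ($H = \left(-8\right) \left(-2\right) = 16$)
$V{\left(10 \right)} H + h{\left(s \right)} = 2 \cdot 10 \left(7 + 10\right) 16 - 8 = 2 \cdot 10 \cdot 17 \cdot 16 - 8 = 340 \cdot 16 - 8 = 5440 - 8 = 5432$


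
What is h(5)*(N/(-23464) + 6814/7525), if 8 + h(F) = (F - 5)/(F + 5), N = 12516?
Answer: -9385828/3152975 ≈ -2.9768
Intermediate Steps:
h(F) = -8 + (-5 + F)/(5 + F) (h(F) = -8 + (F - 5)/(F + 5) = -8 + (-5 + F)/(5 + F))
h(5)*(N/(-23464) + 6814/7525) = ((-45 - 7*5)/(5 + 5))*(12516/(-23464) + 6814/7525) = ((-45 - 35)/10)*(12516*(-1/23464) + 6814*(1/7525)) = ((1/10)*(-80))*(-447/838 + 6814/7525) = -8*2346457/6305950 = -9385828/3152975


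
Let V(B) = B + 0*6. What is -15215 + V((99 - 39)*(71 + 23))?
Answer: -9575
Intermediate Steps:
V(B) = B (V(B) = B + 0 = B)
-15215 + V((99 - 39)*(71 + 23)) = -15215 + (99 - 39)*(71 + 23) = -15215 + 60*94 = -15215 + 5640 = -9575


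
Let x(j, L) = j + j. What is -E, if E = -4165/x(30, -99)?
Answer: 833/12 ≈ 69.417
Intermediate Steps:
x(j, L) = 2*j
E = -833/12 (E = -4165/(2*30) = -4165/60 = -4165*1/60 = -833/12 ≈ -69.417)
-E = -1*(-833/12) = 833/12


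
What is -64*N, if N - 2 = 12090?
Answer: -773888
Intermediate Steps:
N = 12092 (N = 2 + 12090 = 12092)
-64*N = -64*12092 = -1*773888 = -773888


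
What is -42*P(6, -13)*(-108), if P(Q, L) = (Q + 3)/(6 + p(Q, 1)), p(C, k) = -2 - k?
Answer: 13608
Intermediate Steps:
P(Q, L) = 1 + Q/3 (P(Q, L) = (Q + 3)/(6 + (-2 - 1*1)) = (3 + Q)/(6 + (-2 - 1)) = (3 + Q)/(6 - 3) = (3 + Q)/3 = (3 + Q)*(⅓) = 1 + Q/3)
-42*P(6, -13)*(-108) = -42*(1 + (⅓)*6)*(-108) = -42*(1 + 2)*(-108) = -42*3*(-108) = -126*(-108) = 13608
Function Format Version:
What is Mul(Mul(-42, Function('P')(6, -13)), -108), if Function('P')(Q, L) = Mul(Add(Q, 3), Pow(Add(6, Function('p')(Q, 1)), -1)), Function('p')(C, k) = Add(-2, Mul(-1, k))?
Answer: 13608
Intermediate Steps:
Function('P')(Q, L) = Add(1, Mul(Rational(1, 3), Q)) (Function('P')(Q, L) = Mul(Add(Q, 3), Pow(Add(6, Add(-2, Mul(-1, 1))), -1)) = Mul(Add(3, Q), Pow(Add(6, Add(-2, -1)), -1)) = Mul(Add(3, Q), Pow(Add(6, -3), -1)) = Mul(Add(3, Q), Pow(3, -1)) = Mul(Add(3, Q), Rational(1, 3)) = Add(1, Mul(Rational(1, 3), Q)))
Mul(Mul(-42, Function('P')(6, -13)), -108) = Mul(Mul(-42, Add(1, Mul(Rational(1, 3), 6))), -108) = Mul(Mul(-42, Add(1, 2)), -108) = Mul(Mul(-42, 3), -108) = Mul(-126, -108) = 13608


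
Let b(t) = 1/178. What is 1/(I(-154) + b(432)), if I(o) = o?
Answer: -178/27411 ≈ -0.0064937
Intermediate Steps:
b(t) = 1/178
1/(I(-154) + b(432)) = 1/(-154 + 1/178) = 1/(-27411/178) = -178/27411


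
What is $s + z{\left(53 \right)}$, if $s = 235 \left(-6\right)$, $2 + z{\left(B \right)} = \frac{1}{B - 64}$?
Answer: $- \frac{15533}{11} \approx -1412.1$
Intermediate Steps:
$z{\left(B \right)} = -2 + \frac{1}{-64 + B}$ ($z{\left(B \right)} = -2 + \frac{1}{B - 64} = -2 + \frac{1}{-64 + B}$)
$s = -1410$
$s + z{\left(53 \right)} = -1410 + \frac{129 - 106}{-64 + 53} = -1410 + \frac{129 - 106}{-11} = -1410 - \frac{23}{11} = - \frac{15533}{11}$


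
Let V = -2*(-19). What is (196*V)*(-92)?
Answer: -685216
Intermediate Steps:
V = 38
(196*V)*(-92) = (196*38)*(-92) = 7448*(-92) = -685216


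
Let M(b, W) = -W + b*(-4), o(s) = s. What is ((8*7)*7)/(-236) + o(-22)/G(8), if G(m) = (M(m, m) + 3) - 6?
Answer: -2916/2537 ≈ -1.1494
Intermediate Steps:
M(b, W) = -W - 4*b
G(m) = -3 - 5*m (G(m) = ((-m - 4*m) + 3) - 6 = (-5*m + 3) - 6 = (3 - 5*m) - 6 = -3 - 5*m)
((8*7)*7)/(-236) + o(-22)/G(8) = ((8*7)*7)/(-236) - 22/(-3 - 5*8) = (56*7)*(-1/236) - 22/(-3 - 40) = 392*(-1/236) - 22/(-43) = -98/59 - 22*(-1/43) = -98/59 + 22/43 = -2916/2537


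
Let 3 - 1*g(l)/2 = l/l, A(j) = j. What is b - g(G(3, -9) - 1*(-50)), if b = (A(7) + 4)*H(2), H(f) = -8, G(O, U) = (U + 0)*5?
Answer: -92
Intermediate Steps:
G(O, U) = 5*U (G(O, U) = U*5 = 5*U)
g(l) = 4 (g(l) = 6 - 2*l/l = 6 - 2*1 = 6 - 2 = 4)
b = -88 (b = (7 + 4)*(-8) = 11*(-8) = -88)
b - g(G(3, -9) - 1*(-50)) = -88 - 1*4 = -88 - 4 = -92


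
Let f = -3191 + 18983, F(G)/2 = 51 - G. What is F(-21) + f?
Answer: 15936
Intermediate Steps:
F(G) = 102 - 2*G (F(G) = 2*(51 - G) = 102 - 2*G)
f = 15792
F(-21) + f = (102 - 2*(-21)) + 15792 = (102 + 42) + 15792 = 144 + 15792 = 15936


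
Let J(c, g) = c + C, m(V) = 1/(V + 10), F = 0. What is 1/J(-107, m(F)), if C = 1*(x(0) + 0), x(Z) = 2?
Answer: -1/105 ≈ -0.0095238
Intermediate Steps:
m(V) = 1/(10 + V)
C = 2 (C = 1*(2 + 0) = 1*2 = 2)
J(c, g) = 2 + c (J(c, g) = c + 2 = 2 + c)
1/J(-107, m(F)) = 1/(2 - 107) = 1/(-105) = -1/105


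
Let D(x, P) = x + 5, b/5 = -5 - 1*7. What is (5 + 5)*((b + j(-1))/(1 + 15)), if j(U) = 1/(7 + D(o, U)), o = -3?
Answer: -2695/72 ≈ -37.431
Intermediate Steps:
b = -60 (b = 5*(-5 - 1*7) = 5*(-5 - 7) = 5*(-12) = -60)
D(x, P) = 5 + x
j(U) = ⅑ (j(U) = 1/(7 + (5 - 3)) = 1/(7 + 2) = 1/9 = ⅑)
(5 + 5)*((b + j(-1))/(1 + 15)) = (5 + 5)*((-60 + ⅑)/(1 + 15)) = 10*(-539/9/16) = 10*(-539/9*1/16) = 10*(-539/144) = -2695/72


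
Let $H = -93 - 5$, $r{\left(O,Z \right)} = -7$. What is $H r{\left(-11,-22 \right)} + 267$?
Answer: $953$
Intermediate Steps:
$H = -98$ ($H = -93 - 5 = -98$)
$H r{\left(-11,-22 \right)} + 267 = \left(-98\right) \left(-7\right) + 267 = 686 + 267 = 953$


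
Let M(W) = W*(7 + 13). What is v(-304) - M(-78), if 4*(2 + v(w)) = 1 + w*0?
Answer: 6233/4 ≈ 1558.3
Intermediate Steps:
M(W) = 20*W (M(W) = W*20 = 20*W)
v(w) = -7/4 (v(w) = -2 + (1 + w*0)/4 = -2 + (1 + 0)/4 = -2 + (1/4)*1 = -2 + 1/4 = -7/4)
v(-304) - M(-78) = -7/4 - 20*(-78) = -7/4 - 1*(-1560) = -7/4 + 1560 = 6233/4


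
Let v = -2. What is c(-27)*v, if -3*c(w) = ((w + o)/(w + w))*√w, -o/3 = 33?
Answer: 14*I*√3/3 ≈ 8.0829*I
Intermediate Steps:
o = -99 (o = -3*33 = -99)
c(w) = -(-99 + w)/(6*√w) (c(w) = -(w - 99)/(w + w)*√w/3 = -(-99 + w)/((2*w))*√w/3 = -(-99 + w)*(1/(2*w))*√w/3 = -(-99 + w)/(2*w)*√w/3 = -(-99 + w)/(6*√w))
c(-27)*v = ((99 - 1*(-27))/(6*√(-27)))*(-2) = ((-I*√3/9)*(99 + 27)/6)*(-2) = ((⅙)*(-I*√3/9)*126)*(-2) = -7*I*√3/3*(-2) = 14*I*√3/3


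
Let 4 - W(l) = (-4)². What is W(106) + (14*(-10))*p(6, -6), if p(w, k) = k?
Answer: 828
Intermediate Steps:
W(l) = -12 (W(l) = 4 - 1*(-4)² = 4 - 1*16 = 4 - 16 = -12)
W(106) + (14*(-10))*p(6, -6) = -12 + (14*(-10))*(-6) = -12 - 140*(-6) = -12 + 840 = 828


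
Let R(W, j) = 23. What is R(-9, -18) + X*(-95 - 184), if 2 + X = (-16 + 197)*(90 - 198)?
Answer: 5454473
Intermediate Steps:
X = -19550 (X = -2 + (-16 + 197)*(90 - 198) = -2 + 181*(-108) = -2 - 19548 = -19550)
R(-9, -18) + X*(-95 - 184) = 23 - 19550*(-95 - 184) = 23 - 19550*(-279) = 23 + 5454450 = 5454473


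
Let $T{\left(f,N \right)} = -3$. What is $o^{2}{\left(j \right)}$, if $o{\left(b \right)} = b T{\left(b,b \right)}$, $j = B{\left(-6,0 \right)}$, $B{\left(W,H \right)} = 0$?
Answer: $0$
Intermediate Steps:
$j = 0$
$o{\left(b \right)} = - 3 b$ ($o{\left(b \right)} = b \left(-3\right) = - 3 b$)
$o^{2}{\left(j \right)} = \left(\left(-3\right) 0\right)^{2} = 0^{2} = 0$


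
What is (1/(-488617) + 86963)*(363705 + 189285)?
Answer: 23497429978008300/488617 ≈ 4.8090e+10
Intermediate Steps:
(1/(-488617) + 86963)*(363705 + 189285) = (-1/488617 + 86963)*552990 = (42491600170/488617)*552990 = 23497429978008300/488617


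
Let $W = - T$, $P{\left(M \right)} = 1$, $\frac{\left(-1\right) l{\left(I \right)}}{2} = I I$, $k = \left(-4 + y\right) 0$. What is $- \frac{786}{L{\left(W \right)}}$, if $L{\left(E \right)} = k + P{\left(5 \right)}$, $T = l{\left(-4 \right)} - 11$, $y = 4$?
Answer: $-786$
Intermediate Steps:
$k = 0$ ($k = \left(-4 + 4\right) 0 = 0 \cdot 0 = 0$)
$l{\left(I \right)} = - 2 I^{2}$ ($l{\left(I \right)} = - 2 I I = - 2 I^{2}$)
$T = -43$ ($T = - 2 \left(-4\right)^{2} - 11 = \left(-2\right) 16 - 11 = -32 - 11 = -43$)
$W = 43$ ($W = \left(-1\right) \left(-43\right) = 43$)
$L{\left(E \right)} = 1$ ($L{\left(E \right)} = 0 + 1 = 1$)
$- \frac{786}{L{\left(W \right)}} = - \frac{786}{1} = \left(-786\right) 1 = -786$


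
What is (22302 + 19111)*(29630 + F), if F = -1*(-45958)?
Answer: 3130325844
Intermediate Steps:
F = 45958
(22302 + 19111)*(29630 + F) = (22302 + 19111)*(29630 + 45958) = 41413*75588 = 3130325844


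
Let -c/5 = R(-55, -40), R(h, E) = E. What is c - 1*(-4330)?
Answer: 4530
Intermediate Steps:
c = 200 (c = -5*(-40) = 200)
c - 1*(-4330) = 200 - 1*(-4330) = 200 + 4330 = 4530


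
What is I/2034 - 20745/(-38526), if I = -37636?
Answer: -234628201/13060314 ≈ -17.965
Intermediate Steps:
I/2034 - 20745/(-38526) = -37636/2034 - 20745/(-38526) = -37636*1/2034 - 20745*(-1/38526) = -18818/1017 + 6915/12842 = -234628201/13060314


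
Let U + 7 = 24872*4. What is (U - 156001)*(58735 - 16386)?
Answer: -2393565480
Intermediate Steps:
U = 99481 (U = -7 + 24872*4 = -7 + 99488 = 99481)
(U - 156001)*(58735 - 16386) = (99481 - 156001)*(58735 - 16386) = -56520*42349 = -2393565480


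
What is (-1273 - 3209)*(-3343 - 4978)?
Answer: 37294722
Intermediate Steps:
(-1273 - 3209)*(-3343 - 4978) = -4482*(-8321) = 37294722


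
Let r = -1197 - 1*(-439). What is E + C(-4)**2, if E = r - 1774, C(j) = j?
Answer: -2516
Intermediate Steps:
r = -758 (r = -1197 + 439 = -758)
E = -2532 (E = -758 - 1774 = -2532)
E + C(-4)**2 = -2532 + (-4)**2 = -2532 + 16 = -2516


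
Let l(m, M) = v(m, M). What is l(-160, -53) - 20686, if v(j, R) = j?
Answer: -20846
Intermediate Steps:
l(m, M) = m
l(-160, -53) - 20686 = -160 - 20686 = -20846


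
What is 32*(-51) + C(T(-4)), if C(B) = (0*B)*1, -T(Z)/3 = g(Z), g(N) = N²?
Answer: -1632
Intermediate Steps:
T(Z) = -3*Z²
C(B) = 0 (C(B) = 0*1 = 0)
32*(-51) + C(T(-4)) = 32*(-51) + 0 = -1632 + 0 = -1632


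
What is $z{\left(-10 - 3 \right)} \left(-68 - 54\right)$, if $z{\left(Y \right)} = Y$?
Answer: $1586$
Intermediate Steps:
$z{\left(-10 - 3 \right)} \left(-68 - 54\right) = \left(-10 - 3\right) \left(-68 - 54\right) = \left(-13\right) \left(-122\right) = 1586$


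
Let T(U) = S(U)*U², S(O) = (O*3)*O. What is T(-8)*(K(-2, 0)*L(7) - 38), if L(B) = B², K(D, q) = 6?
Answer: 3145728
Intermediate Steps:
S(O) = 3*O² (S(O) = (3*O)*O = 3*O²)
T(U) = 3*U⁴ (T(U) = (3*U²)*U² = 3*U⁴)
T(-8)*(K(-2, 0)*L(7) - 38) = (3*(-8)⁴)*(6*7² - 38) = (3*4096)*(6*49 - 38) = 12288*(294 - 38) = 12288*256 = 3145728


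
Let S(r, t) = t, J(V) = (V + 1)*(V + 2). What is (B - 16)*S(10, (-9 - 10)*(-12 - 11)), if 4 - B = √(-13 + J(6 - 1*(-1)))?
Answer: -5244 - 437*√59 ≈ -8600.7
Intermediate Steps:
J(V) = (1 + V)*(2 + V)
B = 4 - √59 (B = 4 - √(-13 + (2 + (6 - 1*(-1))² + 3*(6 - 1*(-1)))) = 4 - √(-13 + (2 + (6 + 1)² + 3*(6 + 1))) = 4 - √(-13 + (2 + 7² + 3*7)) = 4 - √(-13 + (2 + 49 + 21)) = 4 - √(-13 + 72) = 4 - √59 ≈ -3.6811)
(B - 16)*S(10, (-9 - 10)*(-12 - 11)) = ((4 - √59) - 16)*((-9 - 10)*(-12 - 11)) = (-12 - √59)*(-19*(-23)) = (-12 - √59)*437 = -5244 - 437*√59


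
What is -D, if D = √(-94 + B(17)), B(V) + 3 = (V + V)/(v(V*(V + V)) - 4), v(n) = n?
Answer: -I*√7984914/287 ≈ -9.8459*I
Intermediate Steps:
B(V) = -3 + 2*V/(-4 + 2*V²) (B(V) = -3 + (V + V)/(V*(V + V) - 4) = -3 + (2*V)/(V*(2*V) - 4) = -3 + (2*V)/(2*V² - 4) = -3 + (2*V)/(-4 + 2*V²) = -3 + 2*V/(-4 + 2*V²))
D = I*√7984914/287 (D = √(-94 + (6 + 17 - 3*17²)/(-2 + 17²)) = √(-94 + (6 + 17 - 3*289)/(-2 + 289)) = √(-94 + (6 + 17 - 867)/287) = √(-94 + (1/287)*(-844)) = √(-94 - 844/287) = √(-27822/287) = I*√7984914/287 ≈ 9.8459*I)
-D = -I*√7984914/287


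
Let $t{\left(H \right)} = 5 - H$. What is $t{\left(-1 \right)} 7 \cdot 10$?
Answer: $420$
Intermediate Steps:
$t{\left(-1 \right)} 7 \cdot 10 = \left(5 - -1\right) 7 \cdot 10 = \left(5 + 1\right) 7 \cdot 10 = 6 \cdot 7 \cdot 10 = 42 \cdot 10 = 420$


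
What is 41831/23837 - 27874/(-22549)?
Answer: 1607679757/537500513 ≈ 2.9910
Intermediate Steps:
41831/23837 - 27874/(-22549) = 41831*(1/23837) - 27874*(-1/22549) = 41831/23837 + 27874/22549 = 1607679757/537500513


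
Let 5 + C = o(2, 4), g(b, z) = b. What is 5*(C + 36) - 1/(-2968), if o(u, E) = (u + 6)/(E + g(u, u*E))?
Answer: 1439483/8904 ≈ 161.67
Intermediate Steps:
o(u, E) = (6 + u)/(E + u) (o(u, E) = (u + 6)/(E + u) = (6 + u)/(E + u))
C = -11/3 (C = -5 + (6 + 2)/(4 + 2) = -5 + 8/6 = -5 + (⅙)*8 = -5 + 4/3 = -11/3 ≈ -3.6667)
5*(C + 36) - 1/(-2968) = 5*(-11/3 + 36) - 1/(-2968) = 5*(97/3) - 1*(-1/2968) = 485/3 + 1/2968 = 1439483/8904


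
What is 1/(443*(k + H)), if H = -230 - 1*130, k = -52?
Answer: -1/182516 ≈ -5.4790e-6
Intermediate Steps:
H = -360 (H = -230 - 130 = -360)
1/(443*(k + H)) = 1/(443*(-52 - 360)) = 1/(443*(-412)) = 1/(-182516) = -1/182516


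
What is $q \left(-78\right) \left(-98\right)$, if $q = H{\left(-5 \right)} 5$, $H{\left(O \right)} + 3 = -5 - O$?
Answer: $-114660$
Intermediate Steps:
$H{\left(O \right)} = -8 - O$ ($H{\left(O \right)} = -3 - \left(5 + O\right) = -8 - O$)
$q = -15$ ($q = \left(-8 - -5\right) 5 = \left(-8 + 5\right) 5 = \left(-3\right) 5 = -15$)
$q \left(-78\right) \left(-98\right) = \left(-15\right) \left(-78\right) \left(-98\right) = 1170 \left(-98\right) = -114660$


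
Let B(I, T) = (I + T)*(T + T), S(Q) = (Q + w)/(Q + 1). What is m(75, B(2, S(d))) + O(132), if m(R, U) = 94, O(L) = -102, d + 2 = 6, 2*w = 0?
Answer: -8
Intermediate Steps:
w = 0 (w = (1/2)*0 = 0)
d = 4 (d = -2 + 6 = 4)
S(Q) = Q/(1 + Q) (S(Q) = (Q + 0)/(Q + 1) = Q/(1 + Q))
B(I, T) = 2*T*(I + T) (B(I, T) = (I + T)*(2*T) = 2*T*(I + T))
m(75, B(2, S(d))) + O(132) = 94 - 102 = -8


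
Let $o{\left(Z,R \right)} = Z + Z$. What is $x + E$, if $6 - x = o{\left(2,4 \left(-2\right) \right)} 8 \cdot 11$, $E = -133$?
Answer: $-479$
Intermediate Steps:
$o{\left(Z,R \right)} = 2 Z$
$x = -346$ ($x = 6 - 2 \cdot 2 \cdot 8 \cdot 11 = 6 - 4 \cdot 8 \cdot 11 = 6 - 32 \cdot 11 = 6 - 352 = -346$)
$x + E = -346 - 133 = -479$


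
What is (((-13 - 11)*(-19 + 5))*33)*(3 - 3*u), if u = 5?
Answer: -133056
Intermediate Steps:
(((-13 - 11)*(-19 + 5))*33)*(3 - 3*u) = (((-13 - 11)*(-19 + 5))*33)*(3 - 3*5) = (-24*(-14)*33)*(3 - 15) = (336*33)*(-12) = 11088*(-12) = -133056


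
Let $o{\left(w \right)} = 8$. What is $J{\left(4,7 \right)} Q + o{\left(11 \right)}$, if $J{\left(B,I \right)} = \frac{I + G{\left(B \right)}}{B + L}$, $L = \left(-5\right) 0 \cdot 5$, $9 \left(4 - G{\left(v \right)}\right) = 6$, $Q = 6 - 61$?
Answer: $- \frac{1609}{12} \approx -134.08$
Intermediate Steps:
$Q = -55$
$G{\left(v \right)} = \frac{10}{3}$ ($G{\left(v \right)} = 4 - \frac{2}{3} = \frac{10}{3}$)
$L = 0$ ($L = 0 \cdot 5 = 0$)
$J{\left(B,I \right)} = \frac{\frac{10}{3} + I}{B}$ ($J{\left(B,I \right)} = \frac{I + \frac{10}{3}}{B + 0} = \frac{\frac{10}{3} + I}{B}$)
$J{\left(4,7 \right)} Q + o{\left(11 \right)} = \frac{\frac{10}{3} + 7}{4} \left(-55\right) + 8 = \frac{1}{4} \cdot \frac{31}{3} \left(-55\right) + 8 = \frac{31}{12} \left(-55\right) + 8 = - \frac{1705}{12} + 8 = - \frac{1609}{12}$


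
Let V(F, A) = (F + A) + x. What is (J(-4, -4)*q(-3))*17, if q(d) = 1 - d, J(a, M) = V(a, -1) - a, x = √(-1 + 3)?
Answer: -68 + 68*√2 ≈ 28.167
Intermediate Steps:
x = √2 ≈ 1.4142
V(F, A) = A + F + √2 (V(F, A) = (F + A) + √2 = (A + F) + √2 = A + F + √2)
J(a, M) = -1 + √2 (J(a, M) = (-1 + a + √2) - a = -1 + √2)
(J(-4, -4)*q(-3))*17 = ((-1 + √2)*(1 - 1*(-3)))*17 = ((-1 + √2)*(1 + 3))*17 = ((-1 + √2)*4)*17 = (-4 + 4*√2)*17 = -68 + 68*√2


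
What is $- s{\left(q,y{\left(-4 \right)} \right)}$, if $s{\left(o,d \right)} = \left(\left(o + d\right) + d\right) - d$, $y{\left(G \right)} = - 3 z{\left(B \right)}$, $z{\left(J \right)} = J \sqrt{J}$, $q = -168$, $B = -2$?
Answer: $168 - 6 i \sqrt{2} \approx 168.0 - 8.4853 i$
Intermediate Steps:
$z{\left(J \right)} = J^{\frac{3}{2}}$
$y{\left(G \right)} = 6 i \sqrt{2}$ ($y{\left(G \right)} = - 3 \left(-2\right)^{\frac{3}{2}} = - 3 \left(- 2 i \sqrt{2}\right) = 6 i \sqrt{2}$)
$s{\left(o,d \right)} = d + o$ ($s{\left(o,d \right)} = \left(\left(d + o\right) + d\right) - d = \left(o + 2 d\right) - d = d + o$)
$- s{\left(q,y{\left(-4 \right)} \right)} = - (6 i \sqrt{2} - 168) = - (-168 + 6 i \sqrt{2}) = 168 - 6 i \sqrt{2}$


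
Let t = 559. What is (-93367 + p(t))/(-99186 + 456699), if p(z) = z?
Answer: -30936/119171 ≈ -0.25959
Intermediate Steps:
(-93367 + p(t))/(-99186 + 456699) = (-93367 + 559)/(-99186 + 456699) = -92808/357513 = -92808*1/357513 = -30936/119171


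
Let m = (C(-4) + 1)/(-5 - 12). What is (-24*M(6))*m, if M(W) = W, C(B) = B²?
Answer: 144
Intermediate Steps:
m = -1 (m = ((-4)² + 1)/(-5 - 12) = (16 + 1)/(-17) = 17*(-1/17) = -1)
(-24*M(6))*m = -24*6*(-1) = -144*(-1) = 144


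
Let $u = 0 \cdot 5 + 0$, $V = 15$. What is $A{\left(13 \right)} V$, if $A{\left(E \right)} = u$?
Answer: $0$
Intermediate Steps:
$u = 0$ ($u = 0 + 0 = 0$)
$A{\left(E \right)} = 0$
$A{\left(13 \right)} V = 0 \cdot 15 = 0$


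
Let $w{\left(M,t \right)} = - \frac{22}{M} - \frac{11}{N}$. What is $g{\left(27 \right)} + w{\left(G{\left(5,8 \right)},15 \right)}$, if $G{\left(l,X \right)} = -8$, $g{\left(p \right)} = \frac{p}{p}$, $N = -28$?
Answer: $\frac{29}{7} \approx 4.1429$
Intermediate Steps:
$g{\left(p \right)} = 1$
$w{\left(M,t \right)} = \frac{11}{28} - \frac{22}{M}$ ($w{\left(M,t \right)} = - \frac{22}{M} - \frac{11}{-28} = - \frac{22}{M} - - \frac{11}{28} = - \frac{22}{M} + \frac{11}{28} = \frac{11}{28} - \frac{22}{M}$)
$g{\left(27 \right)} + w{\left(G{\left(5,8 \right)},15 \right)} = 1 - \left(- \frac{11}{28} + \frac{22}{-8}\right) = 1 + \left(\frac{11}{28} - - \frac{11}{4}\right) = 1 + \left(\frac{11}{28} + \frac{11}{4}\right) = 1 + \frac{22}{7} = \frac{29}{7}$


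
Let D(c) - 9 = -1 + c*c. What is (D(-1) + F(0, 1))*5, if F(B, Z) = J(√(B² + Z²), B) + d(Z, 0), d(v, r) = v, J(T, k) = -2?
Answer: 40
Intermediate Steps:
F(B, Z) = -2 + Z
D(c) = 8 + c² (D(c) = 9 + (-1 + c*c) = 9 + (-1 + c²) = 8 + c²)
(D(-1) + F(0, 1))*5 = ((8 + (-1)²) + (-2 + 1))*5 = ((8 + 1) - 1)*5 = (9 - 1)*5 = 8*5 = 40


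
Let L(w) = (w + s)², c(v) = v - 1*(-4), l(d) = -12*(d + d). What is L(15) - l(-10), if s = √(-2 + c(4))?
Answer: -9 + 30*√6 ≈ 64.485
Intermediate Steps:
l(d) = -24*d
c(v) = 4 + v (c(v) = v + 4 = 4 + v)
s = √6 (s = √(-2 + (4 + 4)) = √(-2 + 8) = √6 ≈ 2.4495)
L(w) = (w + √6)²
L(15) - l(-10) = (15 + √6)² - (-24)*(-10) = (15 + √6)² - 1*240 = (15 + √6)² - 240 = -240 + (15 + √6)²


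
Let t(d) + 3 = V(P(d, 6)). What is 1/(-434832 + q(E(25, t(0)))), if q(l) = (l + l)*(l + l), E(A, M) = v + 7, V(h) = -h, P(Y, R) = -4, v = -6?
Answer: -1/434828 ≈ -2.2998e-6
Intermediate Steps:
t(d) = 1 (t(d) = -3 - 1*(-4) = -3 + 4 = 1)
E(A, M) = 1 (E(A, M) = -6 + 7 = 1)
q(l) = 4*l² (q(l) = (2*l)*(2*l) = 4*l²)
1/(-434832 + q(E(25, t(0)))) = 1/(-434832 + 4*1²) = 1/(-434832 + 4*1) = 1/(-434832 + 4) = 1/(-434828) = -1/434828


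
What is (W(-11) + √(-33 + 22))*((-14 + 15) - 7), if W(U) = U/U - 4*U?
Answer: -270 - 6*I*√11 ≈ -270.0 - 19.9*I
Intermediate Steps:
W(U) = 1 - 4*U
(W(-11) + √(-33 + 22))*((-14 + 15) - 7) = ((1 - 4*(-11)) + √(-33 + 22))*((-14 + 15) - 7) = ((1 + 44) + √(-11))*(1 - 7) = (45 + I*√11)*(-6) = -270 - 6*I*√11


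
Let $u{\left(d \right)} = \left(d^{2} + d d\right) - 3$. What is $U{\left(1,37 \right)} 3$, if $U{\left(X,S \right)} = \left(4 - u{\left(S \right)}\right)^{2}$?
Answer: $22375083$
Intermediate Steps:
$u{\left(d \right)} = -3 + 2 d^{2}$ ($u{\left(d \right)} = \left(d^{2} + d^{2}\right) - 3 = 2 d^{2} - 3 = -3 + 2 d^{2}$)
$U{\left(X,S \right)} = \left(7 - 2 S^{2}\right)^{2}$ ($U{\left(X,S \right)} = \left(4 - \left(-3 + 2 S^{2}\right)\right)^{2} = \left(7 - 2 S^{2}\right)^{2}$)
$U{\left(1,37 \right)} 3 = \left(-7 + 2 \cdot 37^{2}\right)^{2} \cdot 3 = \left(-7 + 2 \cdot 1369\right)^{2} \cdot 3 = \left(-7 + 2738\right)^{2} \cdot 3 = 2731^{2} \cdot 3 = 7458361 \cdot 3 = 22375083$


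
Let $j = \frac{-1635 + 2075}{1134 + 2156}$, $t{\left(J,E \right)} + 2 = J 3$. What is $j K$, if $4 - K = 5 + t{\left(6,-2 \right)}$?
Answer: $- \frac{748}{329} \approx -2.2736$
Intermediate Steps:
$t{\left(J,E \right)} = -2 + 3 J$ ($t{\left(J,E \right)} = -2 + J 3 = -2 + 3 J$)
$K = -17$ ($K = 4 - \left(5 + \left(-2 + 3 \cdot 6\right)\right) = 4 - \left(5 + \left(-2 + 18\right)\right) = 4 - \left(5 + 16\right) = 4 - 21 = -17$)
$j = \frac{44}{329}$ ($j = \frac{440}{3290} = 440 \cdot \frac{1}{3290} = \frac{44}{329} \approx 0.13374$)
$j K = \frac{44}{329} \left(-17\right) = - \frac{748}{329}$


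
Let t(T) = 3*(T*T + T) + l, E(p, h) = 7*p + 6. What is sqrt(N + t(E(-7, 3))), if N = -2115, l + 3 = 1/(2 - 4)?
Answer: sqrt(13198)/2 ≈ 57.441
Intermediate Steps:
l = -7/2 (l = -3 + 1/(2 - 4) = -3 + 1/(-2) = -3 - 1/2 = -7/2 ≈ -3.5000)
E(p, h) = 6 + 7*p
t(T) = -7/2 + 3*T + 3*T**2 (t(T) = 3*(T*T + T) - 7/2 = 3*(T**2 + T) - 7/2 = 3*(T + T**2) - 7/2 = (3*T + 3*T**2) - 7/2 = -7/2 + 3*T + 3*T**2)
sqrt(N + t(E(-7, 3))) = sqrt(-2115 + (-7/2 + 3*(6 + 7*(-7)) + 3*(6 + 7*(-7))**2)) = sqrt(-2115 + (-7/2 + 3*(6 - 49) + 3*(6 - 49)**2)) = sqrt(-2115 + (-7/2 + 3*(-43) + 3*(-43)**2)) = sqrt(-2115 + (-7/2 - 129 + 3*1849)) = sqrt(-2115 + (-7/2 - 129 + 5547)) = sqrt(-2115 + 10829/2) = sqrt(6599/2) = sqrt(13198)/2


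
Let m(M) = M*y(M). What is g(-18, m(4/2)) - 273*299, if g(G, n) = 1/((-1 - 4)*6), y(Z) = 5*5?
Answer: -2448811/30 ≈ -81627.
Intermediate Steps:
y(Z) = 25
m(M) = 25*M (m(M) = M*25 = 25*M)
g(G, n) = -1/30 (g(G, n) = 1/(-5*6) = 1/(-30) = -1/30)
g(-18, m(4/2)) - 273*299 = -1/30 - 273*299 = -1/30 - 81627 = -2448811/30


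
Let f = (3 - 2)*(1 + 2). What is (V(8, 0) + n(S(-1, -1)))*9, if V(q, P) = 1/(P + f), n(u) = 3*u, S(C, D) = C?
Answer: -24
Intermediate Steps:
f = 3 (f = 1*3 = 3)
V(q, P) = 1/(3 + P) (V(q, P) = 1/(P + 3) = 1/(3 + P))
(V(8, 0) + n(S(-1, -1)))*9 = (1/(3 + 0) + 3*(-1))*9 = (1/3 - 3)*9 = -8/3*9 = -24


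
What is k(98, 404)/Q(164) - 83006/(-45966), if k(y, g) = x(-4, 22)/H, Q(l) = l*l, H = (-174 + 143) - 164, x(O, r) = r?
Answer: 12092839363/6696633320 ≈ 1.8058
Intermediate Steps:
H = -195 (H = -31 - 164 = -195)
Q(l) = l²
k(y, g) = -22/195 (k(y, g) = 22/(-195) = 22*(-1/195) = -22/195)
k(98, 404)/Q(164) - 83006/(-45966) = -22/(195*(164²)) - 83006/(-45966) = -22/195/26896 - 83006*(-1/45966) = -22/195*1/26896 + 41503/22983 = -11/2622360 + 41503/22983 = 12092839363/6696633320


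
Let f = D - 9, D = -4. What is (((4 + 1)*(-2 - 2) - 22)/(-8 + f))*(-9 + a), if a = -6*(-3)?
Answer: 18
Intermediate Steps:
f = -13 (f = -4 - 9 = -13)
a = 18
(((4 + 1)*(-2 - 2) - 22)/(-8 + f))*(-9 + a) = (((4 + 1)*(-2 - 2) - 22)/(-8 - 13))*(-9 + 18) = ((5*(-4) - 22)/(-21))*9 = ((-20 - 22)*(-1/21))*9 = -42*(-1/21)*9 = 2*9 = 18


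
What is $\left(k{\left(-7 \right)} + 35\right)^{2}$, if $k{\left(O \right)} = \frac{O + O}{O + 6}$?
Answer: $2401$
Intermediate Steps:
$k{\left(O \right)} = \frac{2 O}{6 + O}$
$\left(k{\left(-7 \right)} + 35\right)^{2} = \left(2 \left(-7\right) \frac{1}{6 - 7} + 35\right)^{2} = \left(2 \left(-7\right) \frac{1}{-1} + 35\right)^{2} = \left(2 \left(-7\right) \left(-1\right) + 35\right)^{2} = \left(14 + 35\right)^{2} = 49^{2} = 2401$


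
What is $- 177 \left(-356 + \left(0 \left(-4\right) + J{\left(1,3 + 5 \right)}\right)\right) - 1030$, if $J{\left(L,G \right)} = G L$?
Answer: $60566$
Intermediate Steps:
$- 177 \left(-356 + \left(0 \left(-4\right) + J{\left(1,3 + 5 \right)}\right)\right) - 1030 = - 177 \left(-356 + \left(0 \left(-4\right) + \left(3 + 5\right) 1\right)\right) - 1030 = - 177 \left(-356 + \left(0 + 8 \cdot 1\right)\right) - 1030 = - 177 \left(-356 + \left(0 + 8\right)\right) - 1030 = - 177 \left(-356 + 8\right) - 1030 = \left(-177\right) \left(-348\right) - 1030 = 61596 - 1030 = 60566$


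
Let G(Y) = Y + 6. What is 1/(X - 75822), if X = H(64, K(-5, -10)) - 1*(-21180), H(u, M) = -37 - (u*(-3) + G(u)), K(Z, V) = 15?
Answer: -1/54557 ≈ -1.8329e-5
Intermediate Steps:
G(Y) = 6 + Y
H(u, M) = -43 + 2*u (H(u, M) = -37 - (u*(-3) + (6 + u)) = -37 - (-3*u + (6 + u)) = -37 - (6 - 2*u) = -37 + (-6 + 2*u) = -43 + 2*u)
X = 21265 (X = (-43 + 2*64) - 1*(-21180) = (-43 + 128) + 21180 = 85 + 21180 = 21265)
1/(X - 75822) = 1/(21265 - 75822) = 1/(-54557) = -1/54557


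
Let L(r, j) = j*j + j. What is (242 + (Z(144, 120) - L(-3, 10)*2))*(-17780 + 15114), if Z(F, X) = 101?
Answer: -327918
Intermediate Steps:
L(r, j) = j + j² (L(r, j) = j² + j = j + j²)
(242 + (Z(144, 120) - L(-3, 10)*2))*(-17780 + 15114) = (242 + (101 - 10*(1 + 10)*2))*(-17780 + 15114) = (242 + (101 - 10*11*2))*(-2666) = (242 + (101 - 110*2))*(-2666) = (242 + (101 - 1*220))*(-2666) = (242 + (101 - 220))*(-2666) = (242 - 119)*(-2666) = 123*(-2666) = -327918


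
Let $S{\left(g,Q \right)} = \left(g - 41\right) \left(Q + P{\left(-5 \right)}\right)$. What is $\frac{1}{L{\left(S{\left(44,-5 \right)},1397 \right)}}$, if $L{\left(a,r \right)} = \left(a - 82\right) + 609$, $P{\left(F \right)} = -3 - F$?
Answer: $\frac{1}{518} \approx 0.0019305$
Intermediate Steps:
$S{\left(g,Q \right)} = \left(-41 + g\right) \left(2 + Q\right)$ ($S{\left(g,Q \right)} = \left(g - 41\right) \left(Q - -2\right) = \left(-41 + g\right) \left(Q + \left(-3 + 5\right)\right) = \left(-41 + g\right) \left(Q + 2\right) = \left(-41 + g\right) \left(2 + Q\right)$)
$L{\left(a,r \right)} = 527 + a$ ($L{\left(a,r \right)} = \left(-82 + a\right) + 609 = 527 + a$)
$\frac{1}{L{\left(S{\left(44,-5 \right)},1397 \right)}} = \frac{1}{527 - 9} = \frac{1}{518}$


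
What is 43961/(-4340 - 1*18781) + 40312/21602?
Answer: -1256555/35675703 ≈ -0.035222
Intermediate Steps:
43961/(-4340 - 1*18781) + 40312/21602 = 43961/(-4340 - 18781) + 40312*(1/21602) = 43961/(-23121) + 20156/10801 = 43961*(-1/23121) + 20156/10801 = -43961/23121 + 20156/10801 = -1256555/35675703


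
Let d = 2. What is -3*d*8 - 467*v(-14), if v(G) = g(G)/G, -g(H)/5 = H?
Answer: 2287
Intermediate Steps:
g(H) = -5*H
v(G) = -5 (v(G) = (-5*G)/G = -5)
-3*d*8 - 467*v(-14) = -3*2*8 - 467*(-5) = -6*8 + 2335 = -48 + 2335 = 2287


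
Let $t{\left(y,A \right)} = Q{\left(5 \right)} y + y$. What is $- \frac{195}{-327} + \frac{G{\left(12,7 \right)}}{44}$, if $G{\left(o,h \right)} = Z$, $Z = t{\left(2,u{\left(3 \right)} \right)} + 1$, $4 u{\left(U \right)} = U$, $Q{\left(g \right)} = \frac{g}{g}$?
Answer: $\frac{3405}{4796} \approx 0.70997$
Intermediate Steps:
$Q{\left(g \right)} = 1$
$u{\left(U \right)} = \frac{U}{4}$
$t{\left(y,A \right)} = 2 y$ ($t{\left(y,A \right)} = 1 y + y = y + y = 2 y$)
$Z = 5$ ($Z = 2 \cdot 2 + 1 = 4 + 1 = 5$)
$G{\left(o,h \right)} = 5$
$- \frac{195}{-327} + \frac{G{\left(12,7 \right)}}{44} = - \frac{195}{-327} + \frac{5}{44} = \left(-195\right) \left(- \frac{1}{327}\right) + 5 \cdot \frac{1}{44} = \frac{65}{109} + \frac{5}{44} = \frac{3405}{4796}$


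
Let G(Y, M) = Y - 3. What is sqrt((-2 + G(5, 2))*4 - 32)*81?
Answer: 324*I*sqrt(2) ≈ 458.21*I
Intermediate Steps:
G(Y, M) = -3 + Y
sqrt((-2 + G(5, 2))*4 - 32)*81 = sqrt((-2 + (-3 + 5))*4 - 32)*81 = sqrt((-2 + 2)*4 - 32)*81 = sqrt(0*4 - 32)*81 = sqrt(0 - 32)*81 = sqrt(-32)*81 = (4*I*sqrt(2))*81 = 324*I*sqrt(2)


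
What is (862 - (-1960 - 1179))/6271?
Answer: 4001/6271 ≈ 0.63802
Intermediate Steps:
(862 - (-1960 - 1179))/6271 = (862 - 1*(-3139))*(1/6271) = (862 + 3139)*(1/6271) = 4001*(1/6271) = 4001/6271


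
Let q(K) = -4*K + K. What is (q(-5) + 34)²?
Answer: 2401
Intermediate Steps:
q(K) = -3*K
(q(-5) + 34)² = (-3*(-5) + 34)² = (15 + 34)² = 49² = 2401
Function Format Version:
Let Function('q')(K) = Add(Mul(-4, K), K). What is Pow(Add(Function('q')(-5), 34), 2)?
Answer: 2401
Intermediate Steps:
Function('q')(K) = Mul(-3, K)
Pow(Add(Function('q')(-5), 34), 2) = Pow(Add(Mul(-3, -5), 34), 2) = Pow(Add(15, 34), 2) = Pow(49, 2) = 2401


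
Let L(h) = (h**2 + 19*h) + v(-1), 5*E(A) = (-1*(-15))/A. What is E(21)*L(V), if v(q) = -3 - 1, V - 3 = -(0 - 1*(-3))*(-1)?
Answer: 146/7 ≈ 20.857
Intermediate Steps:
V = 6 (V = 3 - (0 - 1*(-3))*(-1) = 3 - (0 + 3)*(-1) = 3 - 1*3*(-1) = 3 - 3*(-1) = 3 + 3 = 6)
E(A) = 3/A (E(A) = ((-1*(-15))/A)/5 = (15/A)/5 = 3/A)
v(q) = -4
L(h) = -4 + h**2 + 19*h (L(h) = (h**2 + 19*h) - 4 = -4 + h**2 + 19*h)
E(21)*L(V) = (3/21)*(-4 + 6**2 + 19*6) = (3*(1/21))*(-4 + 36 + 114) = (1/7)*146 = 146/7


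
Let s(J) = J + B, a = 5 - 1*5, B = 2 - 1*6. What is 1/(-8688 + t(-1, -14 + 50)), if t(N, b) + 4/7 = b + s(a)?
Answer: -7/60596 ≈ -0.00011552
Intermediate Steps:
B = -4 (B = 2 - 6 = -4)
a = 0 (a = 5 - 5 = 0)
s(J) = -4 + J (s(J) = J - 4 = -4 + J)
t(N, b) = -32/7 + b (t(N, b) = -4/7 + (b + (-4 + 0)) = -4/7 + (b - 4) = -4/7 + (-4 + b) = -32/7 + b)
1/(-8688 + t(-1, -14 + 50)) = 1/(-8688 + (-32/7 + (-14 + 50))) = 1/(-8688 + (-32/7 + 36)) = 1/(-8688 + 220/7) = 1/(-60596/7) = -7/60596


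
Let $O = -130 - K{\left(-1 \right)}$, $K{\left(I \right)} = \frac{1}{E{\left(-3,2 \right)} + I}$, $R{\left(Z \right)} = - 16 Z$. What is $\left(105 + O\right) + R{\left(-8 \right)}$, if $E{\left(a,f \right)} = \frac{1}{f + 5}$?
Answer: $\frac{625}{6} \approx 104.17$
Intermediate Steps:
$E{\left(a,f \right)} = \frac{1}{5 + f}$
$K{\left(I \right)} = \frac{1}{\frac{1}{7} + I}$ ($K{\left(I \right)} = \frac{1}{\frac{1}{5 + 2} + I} = \frac{1}{\frac{1}{7} + I}$)
$O = - \frac{773}{6}$ ($O = -130 - \frac{7}{1 + 7 \left(-1\right)} = -130 - \frac{7}{1 - 7} = -130 - \frac{7}{-6} = -130 - 7 \left(- \frac{1}{6}\right) = -130 - - \frac{7}{6} = -130 + \frac{7}{6} = - \frac{773}{6} \approx -128.83$)
$\left(105 + O\right) + R{\left(-8 \right)} = \left(105 - \frac{773}{6}\right) - -128 = - \frac{143}{6} + 128 = \frac{625}{6}$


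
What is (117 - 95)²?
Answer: 484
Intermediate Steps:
(117 - 95)² = 22² = 484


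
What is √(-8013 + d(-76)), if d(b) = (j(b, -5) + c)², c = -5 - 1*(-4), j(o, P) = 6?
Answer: 2*I*√1997 ≈ 89.376*I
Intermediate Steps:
c = -1 (c = -5 + 4 = -1)
d(b) = 25 (d(b) = (6 - 1)² = 5² = 25)
√(-8013 + d(-76)) = √(-8013 + 25) = √(-7988) = 2*I*√1997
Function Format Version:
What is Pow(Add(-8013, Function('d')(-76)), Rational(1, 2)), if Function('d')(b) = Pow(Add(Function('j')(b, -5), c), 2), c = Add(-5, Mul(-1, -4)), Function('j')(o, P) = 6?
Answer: Mul(2, I, Pow(1997, Rational(1, 2))) ≈ Mul(89.376, I)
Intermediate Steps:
c = -1 (c = Add(-5, 4) = -1)
Function('d')(b) = 25 (Function('d')(b) = Pow(Add(6, -1), 2) = Pow(5, 2) = 25)
Pow(Add(-8013, Function('d')(-76)), Rational(1, 2)) = Pow(Add(-8013, 25), Rational(1, 2)) = Pow(-7988, Rational(1, 2)) = Mul(2, I, Pow(1997, Rational(1, 2)))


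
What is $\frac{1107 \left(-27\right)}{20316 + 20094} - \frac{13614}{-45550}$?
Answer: $- \frac{9014469}{20451950} \approx -0.44076$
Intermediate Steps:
$\frac{1107 \left(-27\right)}{20316 + 20094} - \frac{13614}{-45550} = - \frac{29889}{40410} - - \frac{6807}{22775} = \left(-29889\right) \frac{1}{40410} + \frac{6807}{22775} = - \frac{3321}{4490} + \frac{6807}{22775} = - \frac{9014469}{20451950}$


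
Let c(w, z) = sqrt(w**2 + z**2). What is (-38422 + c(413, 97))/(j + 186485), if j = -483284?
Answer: 38422/296799 - sqrt(179978)/296799 ≈ 0.12803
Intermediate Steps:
(-38422 + c(413, 97))/(j + 186485) = (-38422 + sqrt(413**2 + 97**2))/(-483284 + 186485) = (-38422 + sqrt(170569 + 9409))/(-296799) = (-38422 + sqrt(179978))*(-1/296799) = 38422/296799 - sqrt(179978)/296799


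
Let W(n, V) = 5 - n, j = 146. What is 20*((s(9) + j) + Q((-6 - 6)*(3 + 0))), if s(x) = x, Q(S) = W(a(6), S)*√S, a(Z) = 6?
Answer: 3100 - 120*I ≈ 3100.0 - 120.0*I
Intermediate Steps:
Q(S) = -√S (Q(S) = (5 - 1*6)*√S = (5 - 6)*√S = -√S)
20*((s(9) + j) + Q((-6 - 6)*(3 + 0))) = 20*((9 + 146) - √((-6 - 6)*(3 + 0))) = 20*(155 - √(-12*3)) = 20*(155 - √(-36)) = 20*(155 - 6*I) = 3100 - 120*I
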